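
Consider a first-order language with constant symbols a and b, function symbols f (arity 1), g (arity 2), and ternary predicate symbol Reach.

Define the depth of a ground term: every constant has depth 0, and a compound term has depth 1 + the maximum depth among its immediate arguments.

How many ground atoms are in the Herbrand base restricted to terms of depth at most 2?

405224

First count ground terms of depth ≤ 2.
Count level by level. With function symbols f/1, g/2, the terms of depth ≤ k are the 2 constants together with each function applied to depth-≤(k−1) tuples, so N_k = 2 + N_{k-1} + N_{k-1}^2.
N_0 = 2
N_1 = 2 + 2 + 2^2 = 8
N_2 = 2 + 8 + 8^2 = 74
So |H| = 74.
Each predicate of arity r yields |H|^r ground atoms (one per choice of an r-tuple from H):
  Reach: 74^3 = 405224
Total ground atoms: 405224.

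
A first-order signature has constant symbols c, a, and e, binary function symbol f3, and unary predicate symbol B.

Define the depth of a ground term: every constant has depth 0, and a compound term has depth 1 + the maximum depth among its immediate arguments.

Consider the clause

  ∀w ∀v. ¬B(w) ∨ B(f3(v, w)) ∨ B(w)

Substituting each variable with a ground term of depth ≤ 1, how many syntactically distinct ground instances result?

144

Ground terms of depth ≤ 1:
  If N_k denotes the number of depth-≤k ground terms, the 3 constants give N_0 = 3, and each function symbol of arity r contributes N_{k-1}^r new terms at level k: N_k = 3 + N_{k-1}^2.
  N_0 = 3
  N_1 = 3 + 3^2 = 12
  Explicitly: c, a, e, f3(c, c), f3(c, a), f3(c, e), f3(a, c), f3(a, a), f3(a, e), f3(e, c), f3(e, a), f3(e, e).
So there are 12 ground terms available for substitution.
The body mentions every one of the 2 quantified variables; since ground terms form a free algebra, no two substitutions collapse to the same formula.
Number of ground instances = 12^2 = 144.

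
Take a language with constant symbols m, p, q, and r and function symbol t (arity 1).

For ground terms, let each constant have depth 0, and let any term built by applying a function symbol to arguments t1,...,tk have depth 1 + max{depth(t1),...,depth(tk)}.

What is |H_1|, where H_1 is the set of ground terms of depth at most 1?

Write N_k for the number of ground terms of depth ≤ k. A term of depth ≤ k is either a constant or a function symbol applied to arguments of depth ≤ k−1, so N_k = 4 + N_{k-1}.
N_0 = 4
N_1 = 4 + 4 = 8

8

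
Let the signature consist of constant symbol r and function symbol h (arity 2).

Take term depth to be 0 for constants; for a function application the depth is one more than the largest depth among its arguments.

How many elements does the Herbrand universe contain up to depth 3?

Let N_k count ground terms of depth at most k. Each non-constant term of depth ≤ k is some function symbol applied to depth-≤(k−1) arguments, giving N_k = 1 + N_{k-1}^2.
N_0 = 1
N_1 = 1 + 1^2 = 2
N_2 = 1 + 2^2 = 5
N_3 = 1 + 5^2 = 26

26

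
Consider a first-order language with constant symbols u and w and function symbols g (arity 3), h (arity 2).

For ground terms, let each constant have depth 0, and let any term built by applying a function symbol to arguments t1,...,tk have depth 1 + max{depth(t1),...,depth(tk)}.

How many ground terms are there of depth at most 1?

Let N_k count ground terms of depth at most k. Each non-constant term of depth ≤ k is some function symbol applied to depth-≤(k−1) arguments, giving N_k = 2 + N_{k-1}^3 + N_{k-1}^2.
N_0 = 2
N_1 = 2 + 2^3 + 2^2 = 14

14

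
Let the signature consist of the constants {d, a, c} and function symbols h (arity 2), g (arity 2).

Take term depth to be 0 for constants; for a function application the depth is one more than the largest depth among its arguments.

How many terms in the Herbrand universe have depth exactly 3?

1565568

Write N_k for the number of ground terms of depth ≤ k. A term of depth ≤ k is either a constant or a function symbol applied to arguments of depth ≤ k−1, so N_k = 3 + N_{k-1}^2 + N_{k-1}^2.
N_0 = 3
N_1 = 3 + 3^2 + 3^2 = 21
N_2 = 3 + 21^2 + 21^2 = 885
N_3 = 3 + 885^2 + 885^2 = 1566453
Terms of depth exactly 3: N_3 − N_2 = 1566453 − 885 = 1565568.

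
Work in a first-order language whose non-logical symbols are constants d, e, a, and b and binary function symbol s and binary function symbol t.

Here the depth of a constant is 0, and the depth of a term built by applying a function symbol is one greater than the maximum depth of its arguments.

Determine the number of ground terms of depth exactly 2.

2560

If N_k denotes the number of depth-≤k ground terms, the 4 constants give N_0 = 4, and each function symbol of arity r contributes N_{k-1}^r new terms at level k: N_k = 4 + N_{k-1}^2 + N_{k-1}^2.
N_0 = 4
N_1 = 4 + 4^2 + 4^2 = 36
N_2 = 4 + 36^2 + 36^2 = 2596
Terms of depth exactly 2: N_2 − N_1 = 2596 − 36 = 2560.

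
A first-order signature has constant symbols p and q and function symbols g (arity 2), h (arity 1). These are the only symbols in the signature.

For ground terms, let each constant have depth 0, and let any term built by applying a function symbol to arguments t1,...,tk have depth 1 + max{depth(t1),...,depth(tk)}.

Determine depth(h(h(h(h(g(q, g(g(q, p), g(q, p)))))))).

depth(g(q, p)) = 1 + max(0, 0) = 1
depth(g(g(q, p), g(q, p))) = 1 + max(1, 1) = 2
depth(g(q, g(g(q, p), g(q, p)))) = 1 + max(0, 2) = 3
depth(h(g(q, g(g(q, p), g(q, p))))) = 1 + depth(g(q, g(g(q, p), g(q, p)))) = 1 + 3 = 4
depth(h(h(g(q, g(g(q, p), g(q, p)))))) = 1 + depth(h(g(q, g(g(q, p), g(q, p))))) = 1 + 4 = 5
depth(h(h(h(g(q, g(g(q, p), g(q, p))))))) = 1 + depth(h(h(g(q, g(g(q, p), g(q, p)))))) = 1 + 5 = 6
depth(h(h(h(h(g(q, g(g(q, p), g(q, p)))))))) = 1 + depth(h(h(h(g(q, g(g(q, p), g(q, p))))))) = 1 + 6 = 7

7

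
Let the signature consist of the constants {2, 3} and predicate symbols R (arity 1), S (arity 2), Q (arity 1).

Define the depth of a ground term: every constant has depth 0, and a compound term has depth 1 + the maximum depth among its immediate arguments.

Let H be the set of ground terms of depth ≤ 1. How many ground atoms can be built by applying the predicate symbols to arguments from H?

8

First count ground terms of depth ≤ 1.
With no function symbols every ground term is a constant, so there are exactly 2 ground terms at every depth bound.
N_0 = 2
N_1 = 2
So |H| = 2.
Each predicate of arity r yields |H|^r ground atoms (one per choice of an r-tuple from H):
  R: 2;  S: 2^2 = 4;  Q: 2
Total ground atoms: 2 + 4 + 2 = 8.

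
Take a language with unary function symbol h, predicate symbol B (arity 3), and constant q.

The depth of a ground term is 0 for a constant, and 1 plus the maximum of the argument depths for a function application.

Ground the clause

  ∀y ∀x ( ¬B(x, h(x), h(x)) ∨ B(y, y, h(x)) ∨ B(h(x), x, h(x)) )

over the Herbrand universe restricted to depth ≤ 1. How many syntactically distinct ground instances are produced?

Ground terms of depth ≤ 1:
  Let N_k = |{terms of depth ≤ k}|. Then N_0 = 1 and N_k = 1 + N_{k-1} for k ≥ 1 (one summand per function symbol, arity giving the exponent).
  N_0 = 1
  N_1 = 1 + 1 = 2
  Explicitly: q, h(q).
So there are 2 ground terms available for substitution.
The clause has 2 distinct variables (y, x), each appearing in the body. In the free term algebra distinct substitutions yield syntactically distinct ground instances.
Number of ground instances = 2^2 = 4.

4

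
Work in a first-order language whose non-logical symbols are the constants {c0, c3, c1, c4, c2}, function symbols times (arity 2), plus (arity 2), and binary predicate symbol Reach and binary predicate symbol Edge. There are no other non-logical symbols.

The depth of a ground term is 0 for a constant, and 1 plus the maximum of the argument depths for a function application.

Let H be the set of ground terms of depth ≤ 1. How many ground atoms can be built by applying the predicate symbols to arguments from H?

6050

First count ground terms of depth ≤ 1.
Write N_k for the number of ground terms of depth ≤ k. A term of depth ≤ k is either a constant or a function symbol applied to arguments of depth ≤ k−1, so N_k = 5 + N_{k-1}^2 + N_{k-1}^2.
N_0 = 5
N_1 = 5 + 5^2 + 5^2 = 55
So |H| = 55.
Each predicate of arity r yields |H|^r ground atoms (one per choice of an r-tuple from H):
  Reach: 55^2 = 3025;  Edge: 55^2 = 3025
Total ground atoms: 3025 + 3025 = 6050.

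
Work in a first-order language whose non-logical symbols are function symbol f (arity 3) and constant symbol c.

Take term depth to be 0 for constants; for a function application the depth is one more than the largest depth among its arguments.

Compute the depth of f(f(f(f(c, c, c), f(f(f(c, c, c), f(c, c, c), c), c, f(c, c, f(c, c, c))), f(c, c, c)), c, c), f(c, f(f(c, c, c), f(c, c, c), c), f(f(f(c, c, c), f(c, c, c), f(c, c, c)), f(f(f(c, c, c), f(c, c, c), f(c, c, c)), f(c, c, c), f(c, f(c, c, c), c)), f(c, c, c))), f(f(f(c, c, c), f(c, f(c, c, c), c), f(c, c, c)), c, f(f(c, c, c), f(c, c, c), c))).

depth(f(c, c, c)) = 1 + max(0, 0, 0) = 1
depth(f(f(c, c, c), f(c, c, c), c)) = 1 + max(1, 1, 0) = 2
depth(f(c, c, f(c, c, c))) = 1 + max(0, 0, 1) = 2
depth(f(f(f(c, c, c), f(c, c, c), c), c, f(c, c, f(c, c, c)))) = 1 + max(2, 0, 2) = 3
depth(f(f(c, c, c), f(f(f(c, c, c), f(c, c, c), c), c, f(c, c, f(c, c, c))), f(c, c, c))) = 1 + max(1, 3, 1) = 4
depth(f(f(f(c, c, c), f(f(f(c, c, c), f(c, c, c), c), c, f(c, c, f(c, c, c))), f(c, c, c)), c, c)) = 1 + max(4, 0, 0) = 5
depth(f(f(c, c, c), f(c, c, c), f(c, c, c))) = 1 + max(1, 1, 1) = 2
depth(f(c, f(c, c, c), c)) = 1 + max(0, 1, 0) = 2
depth(f(f(f(c, c, c), f(c, c, c), f(c, c, c)), f(c, c, c), f(c, f(c, c, c), c))) = 1 + max(2, 1, 2) = 3
depth(f(f(f(c, c, c), f(c, c, c), f(c, c, c)), f(f(f(c, c, c), f(c, c, c), f(c, c, c)), f(c, c, c), f(c, f(c, c, c), c)), f(c, c, c))) = 1 + max(2, 3, 1) = 4
depth(f(c, f(f(c, c, c), f(c, c, c), c), f(f(f(c, c, c), f(c, c, c), f(c, c, c)), f(f(f(c, c, c), f(c, c, c), f(c, c, c)), f(c, c, c), f(c, f(c, c, c), c)), f(c, c, c)))) = 1 + max(0, 2, 4) = 5
depth(f(f(c, c, c), f(c, f(c, c, c), c), f(c, c, c))) = 1 + max(1, 2, 1) = 3
depth(f(f(f(c, c, c), f(c, f(c, c, c), c), f(c, c, c)), c, f(f(c, c, c), f(c, c, c), c))) = 1 + max(3, 0, 2) = 4
depth(f(f(f(f(c, c, c), f(f(f(c, c, c), f(c, c, c), c), c, f(c, c, f(c, c, c))), f(c, c, c)), c, c), f(c, f(f(c, c, c), f(c, c, c), c), f(f(f(c, c, c), f(c, c, c), f(c, c, c)), f(f(f(c, c, c), f(c, c, c), f(c, c, c)), f(c, c, c), f(c, f(c, c, c), c)), f(c, c, c))), f(f(f(c, c, c), f(c, f(c, c, c), c), f(c, c, c)), c, f(f(c, c, c), f(c, c, c), c)))) = 1 + max(5, 5, 4) = 6

6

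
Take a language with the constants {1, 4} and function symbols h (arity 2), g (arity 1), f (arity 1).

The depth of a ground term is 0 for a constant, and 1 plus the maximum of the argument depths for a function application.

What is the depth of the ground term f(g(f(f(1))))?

depth(f(1)) = 1 + depth(1) = 1 + 0 = 1
depth(f(f(1))) = 1 + depth(f(1)) = 1 + 1 = 2
depth(g(f(f(1)))) = 1 + depth(f(f(1))) = 1 + 2 = 3
depth(f(g(f(f(1))))) = 1 + depth(g(f(f(1)))) = 1 + 3 = 4

4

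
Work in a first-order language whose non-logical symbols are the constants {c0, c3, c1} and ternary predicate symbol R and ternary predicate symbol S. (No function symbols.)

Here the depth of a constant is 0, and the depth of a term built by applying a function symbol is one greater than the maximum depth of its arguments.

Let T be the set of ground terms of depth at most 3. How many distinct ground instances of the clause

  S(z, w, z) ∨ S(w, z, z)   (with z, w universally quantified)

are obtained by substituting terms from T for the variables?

9

Ground terms of depth ≤ 3:
  With no function symbols every ground term is a constant, so there are exactly 3 ground terms at every depth bound.
  N_0 = 3
  N_1 = 3
  N_2 = 3
  N_3 = 3
  Explicitly: c0, c3, c1.
So there are 3 ground terms available for substitution.
The body mentions every one of the 2 quantified variables; since ground terms form a free algebra, no two substitutions collapse to the same formula.
Number of ground instances = 3^2 = 9.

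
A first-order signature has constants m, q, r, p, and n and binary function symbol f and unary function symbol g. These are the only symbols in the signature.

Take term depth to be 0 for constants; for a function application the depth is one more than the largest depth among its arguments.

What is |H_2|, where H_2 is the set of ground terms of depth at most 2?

1265

If N_k denotes the number of depth-≤k ground terms, the 5 constants give N_0 = 5, and each function symbol of arity r contributes N_{k-1}^r new terms at level k: N_k = 5 + N_{k-1}^2 + N_{k-1}.
N_0 = 5
N_1 = 5 + 5^2 + 5 = 35
N_2 = 5 + 35^2 + 35 = 1265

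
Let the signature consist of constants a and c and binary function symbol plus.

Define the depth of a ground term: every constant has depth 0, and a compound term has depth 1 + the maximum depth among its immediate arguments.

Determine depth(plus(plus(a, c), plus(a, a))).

2

depth(plus(a, c)) = 1 + max(0, 0) = 1
depth(plus(a, a)) = 1 + max(0, 0) = 1
depth(plus(plus(a, c), plus(a, a))) = 1 + max(1, 1) = 2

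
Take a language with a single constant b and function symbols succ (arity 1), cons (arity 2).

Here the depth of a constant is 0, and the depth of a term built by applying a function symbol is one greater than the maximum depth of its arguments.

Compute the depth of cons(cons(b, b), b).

2

depth(cons(b, b)) = 1 + max(0, 0) = 1
depth(cons(cons(b, b), b)) = 1 + max(1, 0) = 2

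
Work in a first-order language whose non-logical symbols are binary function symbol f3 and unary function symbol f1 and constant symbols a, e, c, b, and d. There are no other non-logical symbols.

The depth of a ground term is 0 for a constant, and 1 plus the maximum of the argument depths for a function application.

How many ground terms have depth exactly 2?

1230

Count level by level. With function symbols f3/2, f1/1, the terms of depth ≤ k are the 5 constants together with each function applied to depth-≤(k−1) tuples, so N_k = 5 + N_{k-1}^2 + N_{k-1}.
N_0 = 5
N_1 = 5 + 5^2 + 5 = 35
N_2 = 5 + 35^2 + 35 = 1265
Terms of depth exactly 2: N_2 − N_1 = 1265 − 35 = 1230.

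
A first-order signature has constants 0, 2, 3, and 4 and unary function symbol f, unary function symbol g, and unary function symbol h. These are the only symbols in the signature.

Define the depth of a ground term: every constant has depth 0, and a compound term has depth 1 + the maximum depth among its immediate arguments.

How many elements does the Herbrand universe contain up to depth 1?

If N_k denotes the number of depth-≤k ground terms, the 4 constants give N_0 = 4, and each function symbol of arity r contributes N_{k-1}^r new terms at level k: N_k = 4 + N_{k-1} + N_{k-1} + N_{k-1}.
N_0 = 4
N_1 = 4 + 4 + 4 + 4 = 16

16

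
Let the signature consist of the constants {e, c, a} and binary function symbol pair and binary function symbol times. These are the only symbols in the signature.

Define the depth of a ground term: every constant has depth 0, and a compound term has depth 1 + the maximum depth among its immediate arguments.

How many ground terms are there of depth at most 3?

1566453

Write N_k for the number of ground terms of depth ≤ k. A term of depth ≤ k is either a constant or a function symbol applied to arguments of depth ≤ k−1, so N_k = 3 + N_{k-1}^2 + N_{k-1}^2.
N_0 = 3
N_1 = 3 + 3^2 + 3^2 = 21
N_2 = 3 + 21^2 + 21^2 = 885
N_3 = 3 + 885^2 + 885^2 = 1566453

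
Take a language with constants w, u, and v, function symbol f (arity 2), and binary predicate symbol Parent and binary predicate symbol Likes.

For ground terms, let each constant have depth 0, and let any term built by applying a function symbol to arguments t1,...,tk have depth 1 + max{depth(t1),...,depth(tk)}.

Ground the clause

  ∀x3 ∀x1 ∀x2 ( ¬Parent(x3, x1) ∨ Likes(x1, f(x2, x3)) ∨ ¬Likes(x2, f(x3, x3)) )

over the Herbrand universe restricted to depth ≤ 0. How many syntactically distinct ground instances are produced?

27

Ground terms of depth ≤ 0:
  Count level by level. With function symbols f/2, the terms of depth ≤ k are the 3 constants together with each function applied to depth-≤(k−1) tuples, so N_k = 3 + N_{k-1}^2.
  N_0 = 3
  Explicitly: w, u, v.
So there are 3 ground terms available for substitution.
The clause has 3 distinct variables (x3, x1, x2), each appearing in the body. In the free term algebra distinct substitutions yield syntactically distinct ground instances.
Number of ground instances = 3^3 = 27.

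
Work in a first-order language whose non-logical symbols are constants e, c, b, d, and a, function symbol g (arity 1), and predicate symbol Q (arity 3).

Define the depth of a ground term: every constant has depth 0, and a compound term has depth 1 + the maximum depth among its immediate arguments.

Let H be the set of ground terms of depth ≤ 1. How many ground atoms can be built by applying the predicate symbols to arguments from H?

1000

First count ground terms of depth ≤ 1.
If N_k denotes the number of depth-≤k ground terms, the 5 constants give N_0 = 5, and each function symbol of arity r contributes N_{k-1}^r new terms at level k: N_k = 5 + N_{k-1}.
N_0 = 5
N_1 = 5 + 5 = 10
Explicitly: e, c, b, d, a, g(e), g(c), g(b), g(d), g(a).
So |H| = 10.
Each predicate of arity r yields |H|^r ground atoms (one per choice of an r-tuple from H):
  Q: 10^3 = 1000
Total ground atoms: 1000.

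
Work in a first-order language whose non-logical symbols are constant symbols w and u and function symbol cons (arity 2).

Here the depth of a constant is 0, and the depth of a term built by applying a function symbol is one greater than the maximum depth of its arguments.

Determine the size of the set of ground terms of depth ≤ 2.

Count level by level. With function symbols cons/2, the terms of depth ≤ k are the 2 constants together with each function applied to depth-≤(k−1) tuples, so N_k = 2 + N_{k-1}^2.
N_0 = 2
N_1 = 2 + 2^2 = 6
N_2 = 2 + 6^2 = 38

38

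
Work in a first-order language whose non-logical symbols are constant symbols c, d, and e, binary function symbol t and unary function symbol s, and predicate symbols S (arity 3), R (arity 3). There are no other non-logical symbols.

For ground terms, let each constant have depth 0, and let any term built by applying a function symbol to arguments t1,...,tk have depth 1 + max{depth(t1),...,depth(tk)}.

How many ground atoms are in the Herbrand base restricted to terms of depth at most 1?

6750

First count ground terms of depth ≤ 1.
If N_k denotes the number of depth-≤k ground terms, the 3 constants give N_0 = 3, and each function symbol of arity r contributes N_{k-1}^r new terms at level k: N_k = 3 + N_{k-1}^2 + N_{k-1}.
N_0 = 3
N_1 = 3 + 3^2 + 3 = 15
So |H| = 15.
Each predicate of arity r yields |H|^r ground atoms (one per choice of an r-tuple from H):
  S: 15^3 = 3375;  R: 15^3 = 3375
Total ground atoms: 3375 + 3375 = 6750.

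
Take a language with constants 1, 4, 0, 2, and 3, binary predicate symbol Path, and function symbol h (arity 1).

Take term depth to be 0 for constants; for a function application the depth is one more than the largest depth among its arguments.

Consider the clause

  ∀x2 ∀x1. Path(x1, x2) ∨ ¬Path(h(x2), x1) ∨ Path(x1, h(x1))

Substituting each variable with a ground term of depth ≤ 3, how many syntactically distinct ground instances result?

Ground terms of depth ≤ 3:
  Count level by level. With function symbols h/1, the terms of depth ≤ k are the 5 constants together with each function applied to depth-≤(k−1) tuples, so N_k = 5 + N_{k-1}.
  N_0 = 5
  N_1 = 5 + 5 = 10
  N_2 = 5 + 10 = 15
  N_3 = 5 + 15 = 20
So there are 20 ground terms available for substitution.
The body mentions every one of the 2 quantified variables; since ground terms form a free algebra, no two substitutions collapse to the same formula.
Number of ground instances = 20^2 = 400.

400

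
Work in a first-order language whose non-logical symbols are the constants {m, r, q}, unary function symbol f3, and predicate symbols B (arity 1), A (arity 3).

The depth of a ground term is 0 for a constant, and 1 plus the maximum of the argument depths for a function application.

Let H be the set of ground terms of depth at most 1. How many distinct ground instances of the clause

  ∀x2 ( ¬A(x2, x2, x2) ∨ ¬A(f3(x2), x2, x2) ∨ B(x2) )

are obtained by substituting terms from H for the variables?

Ground terms of depth ≤ 1:
  Let N_k count ground terms of depth at most k. Each non-constant term of depth ≤ k is some function symbol applied to depth-≤(k−1) arguments, giving N_k = 3 + N_{k-1}.
  N_0 = 3
  N_1 = 3 + 3 = 6
  Explicitly: m, r, q, f3(m), f3(r), f3(q).
So there are 6 ground terms available for substitution.
The body mentions the single quantified variable x2; since ground terms form a free algebra, no two substitutions collapse to the same formula.
Number of ground instances = 6.

6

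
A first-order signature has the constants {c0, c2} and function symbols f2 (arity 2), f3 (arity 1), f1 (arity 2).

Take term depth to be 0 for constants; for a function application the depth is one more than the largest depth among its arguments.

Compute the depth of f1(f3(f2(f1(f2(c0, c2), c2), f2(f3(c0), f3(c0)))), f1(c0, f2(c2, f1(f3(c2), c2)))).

depth(f2(c0, c2)) = 1 + max(0, 0) = 1
depth(f1(f2(c0, c2), c2)) = 1 + max(1, 0) = 2
depth(f3(c0)) = 1 + depth(c0) = 1 + 0 = 1
depth(f2(f3(c0), f3(c0))) = 1 + max(1, 1) = 2
depth(f2(f1(f2(c0, c2), c2), f2(f3(c0), f3(c0)))) = 1 + max(2, 2) = 3
depth(f3(f2(f1(f2(c0, c2), c2), f2(f3(c0), f3(c0))))) = 1 + depth(f2(f1(f2(c0, c2), c2), f2(f3(c0), f3(c0)))) = 1 + 3 = 4
depth(f3(c2)) = 1 + depth(c2) = 1 + 0 = 1
depth(f1(f3(c2), c2)) = 1 + max(1, 0) = 2
depth(f2(c2, f1(f3(c2), c2))) = 1 + max(0, 2) = 3
depth(f1(c0, f2(c2, f1(f3(c2), c2)))) = 1 + max(0, 3) = 4
depth(f1(f3(f2(f1(f2(c0, c2), c2), f2(f3(c0), f3(c0)))), f1(c0, f2(c2, f1(f3(c2), c2))))) = 1 + max(4, 4) = 5

5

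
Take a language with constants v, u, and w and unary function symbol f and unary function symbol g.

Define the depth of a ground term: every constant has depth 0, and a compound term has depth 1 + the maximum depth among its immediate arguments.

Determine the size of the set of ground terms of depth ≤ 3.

Let N_k count ground terms of depth at most k. Each non-constant term of depth ≤ k is some function symbol applied to depth-≤(k−1) arguments, giving N_k = 3 + N_{k-1} + N_{k-1}.
N_0 = 3
N_1 = 3 + 3 + 3 = 9
N_2 = 3 + 9 + 9 = 21
N_3 = 3 + 21 + 21 = 45

45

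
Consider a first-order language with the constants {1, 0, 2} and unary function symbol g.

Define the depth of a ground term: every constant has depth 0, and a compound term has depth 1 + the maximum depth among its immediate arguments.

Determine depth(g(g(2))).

2

depth(g(2)) = 1 + depth(2) = 1 + 0 = 1
depth(g(g(2))) = 1 + depth(g(2)) = 1 + 1 = 2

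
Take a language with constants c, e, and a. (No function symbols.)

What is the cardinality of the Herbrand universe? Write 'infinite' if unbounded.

3

There are no function symbols, so every ground term is one of the 3 constants.
The Herbrand universe is {c, e, a}, which is finite with 3 elements.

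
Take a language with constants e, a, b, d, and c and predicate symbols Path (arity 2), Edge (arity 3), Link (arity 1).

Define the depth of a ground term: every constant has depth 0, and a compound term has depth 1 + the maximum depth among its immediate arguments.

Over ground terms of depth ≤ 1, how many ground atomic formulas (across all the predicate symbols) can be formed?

155

First count ground terms of depth ≤ 1.
With no function symbols every ground term is a constant, so there are exactly 5 ground terms at every depth bound.
N_0 = 5
N_1 = 5
So |H| = 5.
A ground atom is a predicate applied to a tuple of terms from H, so the count is the sum over predicates of |H|^arity:
  Path: 5^2 = 25;  Edge: 5^3 = 125;  Link: 5
Total ground atoms: 25 + 125 + 5 = 155.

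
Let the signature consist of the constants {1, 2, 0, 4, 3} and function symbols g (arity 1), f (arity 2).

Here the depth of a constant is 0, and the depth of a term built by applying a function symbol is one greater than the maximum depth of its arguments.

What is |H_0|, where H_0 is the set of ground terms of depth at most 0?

Let N_k = |{terms of depth ≤ k}|. Then N_0 = 5 and N_k = 5 + N_{k-1} + N_{k-1}^2 for k ≥ 1 (one summand per function symbol, arity giving the exponent).
N_0 = 5
Explicitly: 1, 2, 0, 4, 3.

5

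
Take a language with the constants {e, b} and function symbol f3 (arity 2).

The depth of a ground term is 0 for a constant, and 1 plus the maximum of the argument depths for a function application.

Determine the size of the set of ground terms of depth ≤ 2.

38

If N_k denotes the number of depth-≤k ground terms, the 2 constants give N_0 = 2, and each function symbol of arity r contributes N_{k-1}^r new terms at level k: N_k = 2 + N_{k-1}^2.
N_0 = 2
N_1 = 2 + 2^2 = 6
N_2 = 2 + 6^2 = 38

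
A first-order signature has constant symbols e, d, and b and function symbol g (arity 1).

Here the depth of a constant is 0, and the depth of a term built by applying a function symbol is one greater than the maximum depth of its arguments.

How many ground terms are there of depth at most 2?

Write N_k for the number of ground terms of depth ≤ k. A term of depth ≤ k is either a constant or a function symbol applied to arguments of depth ≤ k−1, so N_k = 3 + N_{k-1}.
N_0 = 3
N_1 = 3 + 3 = 6
N_2 = 3 + 6 = 9
Explicitly: e, d, b, g(e), g(d), g(b), g(g(e)), g(g(d)), g(g(b)).

9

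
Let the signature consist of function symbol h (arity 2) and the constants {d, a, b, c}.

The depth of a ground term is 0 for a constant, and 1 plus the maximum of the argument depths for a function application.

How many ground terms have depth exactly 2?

384

Let N_k count ground terms of depth at most k. Each non-constant term of depth ≤ k is some function symbol applied to depth-≤(k−1) arguments, giving N_k = 4 + N_{k-1}^2.
N_0 = 4
N_1 = 4 + 4^2 = 20
N_2 = 4 + 20^2 = 404
Terms of depth exactly 2: N_2 − N_1 = 404 − 20 = 384.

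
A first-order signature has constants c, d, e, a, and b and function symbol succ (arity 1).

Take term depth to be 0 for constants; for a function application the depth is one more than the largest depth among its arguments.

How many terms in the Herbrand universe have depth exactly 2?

If N_k denotes the number of depth-≤k ground terms, the 5 constants give N_0 = 5, and each function symbol of arity r contributes N_{k-1}^r new terms at level k: N_k = 5 + N_{k-1}.
N_0 = 5
N_1 = 5 + 5 = 10
N_2 = 5 + 10 = 15
Terms of depth exactly 2: N_2 − N_1 = 15 − 10 = 5.

5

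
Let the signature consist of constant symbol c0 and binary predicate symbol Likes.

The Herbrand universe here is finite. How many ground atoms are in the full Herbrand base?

With no function symbols, the Herbrand universe is just the 1 constant.
Ground atoms per predicate: Likes: 1^2 = 1.
Herbrand base size = 1 = 1.

1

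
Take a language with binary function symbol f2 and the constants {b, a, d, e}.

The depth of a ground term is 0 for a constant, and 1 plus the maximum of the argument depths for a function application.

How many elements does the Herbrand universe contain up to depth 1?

If N_k denotes the number of depth-≤k ground terms, the 4 constants give N_0 = 4, and each function symbol of arity r contributes N_{k-1}^r new terms at level k: N_k = 4 + N_{k-1}^2.
N_0 = 4
N_1 = 4 + 4^2 = 20

20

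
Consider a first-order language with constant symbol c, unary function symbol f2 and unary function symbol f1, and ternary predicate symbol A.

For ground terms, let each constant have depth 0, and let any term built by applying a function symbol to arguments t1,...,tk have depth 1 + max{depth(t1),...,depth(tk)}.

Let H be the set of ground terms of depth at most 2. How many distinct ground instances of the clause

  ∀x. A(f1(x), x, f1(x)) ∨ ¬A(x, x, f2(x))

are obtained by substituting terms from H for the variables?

Ground terms of depth ≤ 2:
  If N_k denotes the number of depth-≤k ground terms, the 1 constant gives N_0 = 1, and each function symbol of arity r contributes N_{k-1}^r new terms at level k: N_k = 1 + N_{k-1} + N_{k-1}.
  N_0 = 1
  N_1 = 1 + 1 + 1 = 3
  N_2 = 1 + 3 + 3 = 7
  Explicitly: c, f2(c), f2(f2(c)), f2(f1(c)), f1(c), f1(f2(c)), f1(f1(c)).
So there are 7 ground terms available for substitution.
The clause has 1 distinct variable (x), which appears in the body. In the free term algebra distinct substitutions yield syntactically distinct ground instances.
Number of ground instances = 7.

7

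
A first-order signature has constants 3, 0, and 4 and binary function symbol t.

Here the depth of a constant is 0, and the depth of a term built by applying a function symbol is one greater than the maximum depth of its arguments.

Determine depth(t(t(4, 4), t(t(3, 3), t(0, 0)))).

3

depth(t(4, 4)) = 1 + max(0, 0) = 1
depth(t(3, 3)) = 1 + max(0, 0) = 1
depth(t(0, 0)) = 1 + max(0, 0) = 1
depth(t(t(3, 3), t(0, 0))) = 1 + max(1, 1) = 2
depth(t(t(4, 4), t(t(3, 3), t(0, 0)))) = 1 + max(1, 2) = 3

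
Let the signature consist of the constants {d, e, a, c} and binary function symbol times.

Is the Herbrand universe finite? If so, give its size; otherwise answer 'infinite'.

infinite

The signature has at least one function symbol (times, arity 2) and at least one constant (d).
Iterating times gives infinitely many distinct ground terms: d, times(d, d), times(times(d, d), times(d, d)), ...
So the Herbrand universe is infinite.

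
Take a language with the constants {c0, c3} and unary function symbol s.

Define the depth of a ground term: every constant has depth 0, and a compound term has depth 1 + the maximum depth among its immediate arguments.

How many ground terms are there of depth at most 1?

Let N_k = |{terms of depth ≤ k}|. Then N_0 = 2 and N_k = 2 + N_{k-1} for k ≥ 1 (one summand per function symbol, arity giving the exponent).
N_0 = 2
N_1 = 2 + 2 = 4

4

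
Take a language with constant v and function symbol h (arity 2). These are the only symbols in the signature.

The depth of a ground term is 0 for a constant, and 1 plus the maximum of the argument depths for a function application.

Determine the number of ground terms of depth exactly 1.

If N_k denotes the number of depth-≤k ground terms, the 1 constant gives N_0 = 1, and each function symbol of arity r contributes N_{k-1}^r new terms at level k: N_k = 1 + N_{k-1}^2.
N_0 = 1
N_1 = 1 + 1^2 = 2
Terms of depth exactly 1: N_1 − N_0 = 2 − 1 = 1.

1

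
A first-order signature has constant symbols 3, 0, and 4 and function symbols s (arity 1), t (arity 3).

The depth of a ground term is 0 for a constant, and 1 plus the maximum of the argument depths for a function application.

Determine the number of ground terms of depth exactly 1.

Let N_k = |{terms of depth ≤ k}|. Then N_0 = 3 and N_k = 3 + N_{k-1} + N_{k-1}^3 for k ≥ 1 (one summand per function symbol, arity giving the exponent).
N_0 = 3
N_1 = 3 + 3 + 3^3 = 33
Terms of depth exactly 1: N_1 − N_0 = 33 − 3 = 30.

30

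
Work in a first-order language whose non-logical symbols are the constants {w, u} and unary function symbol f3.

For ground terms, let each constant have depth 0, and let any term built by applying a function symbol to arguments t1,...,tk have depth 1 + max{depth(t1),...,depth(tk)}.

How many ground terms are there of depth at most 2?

6

Count level by level. With function symbols f3/1, the terms of depth ≤ k are the 2 constants together with each function applied to depth-≤(k−1) tuples, so N_k = 2 + N_{k-1}.
N_0 = 2
N_1 = 2 + 2 = 4
N_2 = 2 + 4 = 6
Explicitly: w, u, f3(w), f3(u), f3(f3(w)), f3(f3(u)).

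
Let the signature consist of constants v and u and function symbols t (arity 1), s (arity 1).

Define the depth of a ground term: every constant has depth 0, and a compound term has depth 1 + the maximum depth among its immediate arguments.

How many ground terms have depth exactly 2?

8

Let N_k count ground terms of depth at most k. Each non-constant term of depth ≤ k is some function symbol applied to depth-≤(k−1) arguments, giving N_k = 2 + N_{k-1} + N_{k-1}.
N_0 = 2
N_1 = 2 + 2 + 2 = 6
N_2 = 2 + 6 + 6 = 14
Terms of depth exactly 2: N_2 − N_1 = 14 − 6 = 8.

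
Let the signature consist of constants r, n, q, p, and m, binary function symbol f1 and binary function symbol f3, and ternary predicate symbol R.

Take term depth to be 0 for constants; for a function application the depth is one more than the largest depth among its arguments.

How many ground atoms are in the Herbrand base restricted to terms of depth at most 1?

166375

First count ground terms of depth ≤ 1.
Count level by level. With function symbols f1/2, f3/2, the terms of depth ≤ k are the 5 constants together with each function applied to depth-≤(k−1) tuples, so N_k = 5 + N_{k-1}^2 + N_{k-1}^2.
N_0 = 5
N_1 = 5 + 5^2 + 5^2 = 55
So |H| = 55.
Each predicate of arity r yields |H|^r ground atoms (one per choice of an r-tuple from H):
  R: 55^3 = 166375
Total ground atoms: 166375.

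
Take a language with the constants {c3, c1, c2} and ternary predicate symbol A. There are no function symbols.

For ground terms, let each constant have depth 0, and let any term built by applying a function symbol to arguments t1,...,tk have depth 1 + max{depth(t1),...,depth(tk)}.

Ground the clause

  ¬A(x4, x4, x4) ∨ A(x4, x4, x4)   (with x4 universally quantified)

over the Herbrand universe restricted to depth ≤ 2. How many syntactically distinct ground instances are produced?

3

Ground terms of depth ≤ 2:
  With no function symbols every ground term is a constant, so there are exactly 3 ground terms at every depth bound.
  N_0 = 3
  N_1 = 3
  N_2 = 3
So there are 3 ground terms available for substitution.
The body mentions the single quantified variable x4; since ground terms form a free algebra, no two substitutions collapse to the same formula.
Number of ground instances = 3.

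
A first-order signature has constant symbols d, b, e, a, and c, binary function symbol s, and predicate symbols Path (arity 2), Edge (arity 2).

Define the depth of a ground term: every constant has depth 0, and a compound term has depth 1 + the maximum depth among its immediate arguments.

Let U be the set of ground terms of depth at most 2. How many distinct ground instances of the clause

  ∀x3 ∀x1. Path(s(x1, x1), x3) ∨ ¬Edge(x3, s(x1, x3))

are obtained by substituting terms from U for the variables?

819025

Ground terms of depth ≤ 2:
  Let N_k count ground terms of depth at most k. Each non-constant term of depth ≤ k is some function symbol applied to depth-≤(k−1) arguments, giving N_k = 5 + N_{k-1}^2.
  N_0 = 5
  N_1 = 5 + 5^2 = 30
  N_2 = 5 + 30^2 = 905
So there are 905 ground terms available for substitution.
The body mentions every one of the 2 quantified variables; since ground terms form a free algebra, no two substitutions collapse to the same formula.
Number of ground instances = 905^2 = 819025.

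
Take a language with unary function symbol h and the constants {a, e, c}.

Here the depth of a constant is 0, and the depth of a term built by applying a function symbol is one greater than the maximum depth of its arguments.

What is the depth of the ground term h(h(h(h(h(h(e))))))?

6

depth(h(e)) = 1 + depth(e) = 1 + 0 = 1
depth(h(h(e))) = 1 + depth(h(e)) = 1 + 1 = 2
depth(h(h(h(e)))) = 1 + depth(h(h(e))) = 1 + 2 = 3
depth(h(h(h(h(e))))) = 1 + depth(h(h(h(e)))) = 1 + 3 = 4
depth(h(h(h(h(h(e)))))) = 1 + depth(h(h(h(h(e))))) = 1 + 4 = 5
depth(h(h(h(h(h(h(e))))))) = 1 + depth(h(h(h(h(h(e)))))) = 1 + 5 = 6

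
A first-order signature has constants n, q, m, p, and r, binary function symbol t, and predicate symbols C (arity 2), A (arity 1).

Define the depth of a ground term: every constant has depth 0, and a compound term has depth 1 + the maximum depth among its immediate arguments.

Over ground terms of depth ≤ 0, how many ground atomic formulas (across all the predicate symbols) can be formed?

30

First count ground terms of depth ≤ 0.
Count level by level. With function symbols t/2, the terms of depth ≤ k are the 5 constants together with each function applied to depth-≤(k−1) tuples, so N_k = 5 + N_{k-1}^2.
N_0 = 5
So |H| = 5.
A ground atom is a predicate applied to a tuple of terms from H, so the count is the sum over predicates of |H|^arity:
  C: 5^2 = 25;  A: 5
Total ground atoms: 25 + 5 = 30.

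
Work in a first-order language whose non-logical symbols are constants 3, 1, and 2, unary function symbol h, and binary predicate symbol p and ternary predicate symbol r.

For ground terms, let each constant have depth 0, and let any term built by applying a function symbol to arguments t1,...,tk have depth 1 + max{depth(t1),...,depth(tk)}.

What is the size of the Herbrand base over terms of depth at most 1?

252

First count ground terms of depth ≤ 1.
Let N_k count ground terms of depth at most k. Each non-constant term of depth ≤ k is some function symbol applied to depth-≤(k−1) arguments, giving N_k = 3 + N_{k-1}.
N_0 = 3
N_1 = 3 + 3 = 6
Explicitly: 3, 1, 2, h(3), h(1), h(2).
So |H| = 6.
Each predicate of arity r yields |H|^r ground atoms (one per choice of an r-tuple from H):
  p: 6^2 = 36;  r: 6^3 = 216
Total ground atoms: 36 + 216 = 252.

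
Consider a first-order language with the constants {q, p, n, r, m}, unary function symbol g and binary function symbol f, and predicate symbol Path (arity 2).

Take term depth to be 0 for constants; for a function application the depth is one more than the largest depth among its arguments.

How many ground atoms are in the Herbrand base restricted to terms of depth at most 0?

First count ground terms of depth ≤ 0.
Let N_k = |{terms of depth ≤ k}|. Then N_0 = 5 and N_k = 5 + N_{k-1} + N_{k-1}^2 for k ≥ 1 (one summand per function symbol, arity giving the exponent).
N_0 = 5
Explicitly: q, p, n, r, m.
So |H| = 5.
Each predicate of arity r yields |H|^r ground atoms (one per choice of an r-tuple from H):
  Path: 5^2 = 25
Total ground atoms: 25.

25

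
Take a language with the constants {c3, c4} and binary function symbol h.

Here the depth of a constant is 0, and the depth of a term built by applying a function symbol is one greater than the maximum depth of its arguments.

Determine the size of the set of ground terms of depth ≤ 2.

38

Let N_k count ground terms of depth at most k. Each non-constant term of depth ≤ k is some function symbol applied to depth-≤(k−1) arguments, giving N_k = 2 + N_{k-1}^2.
N_0 = 2
N_1 = 2 + 2^2 = 6
N_2 = 2 + 6^2 = 38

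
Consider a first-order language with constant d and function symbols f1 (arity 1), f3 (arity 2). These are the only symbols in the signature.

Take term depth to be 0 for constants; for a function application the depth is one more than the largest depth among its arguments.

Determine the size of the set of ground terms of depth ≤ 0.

1

Write N_k for the number of ground terms of depth ≤ k. A term of depth ≤ k is either a constant or a function symbol applied to arguments of depth ≤ k−1, so N_k = 1 + N_{k-1} + N_{k-1}^2.
N_0 = 1
Explicitly: d.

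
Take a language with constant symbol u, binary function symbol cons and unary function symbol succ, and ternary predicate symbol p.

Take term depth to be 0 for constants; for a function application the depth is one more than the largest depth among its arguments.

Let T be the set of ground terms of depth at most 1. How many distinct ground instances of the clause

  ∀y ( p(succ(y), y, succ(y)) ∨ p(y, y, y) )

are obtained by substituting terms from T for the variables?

3

Ground terms of depth ≤ 1:
  Write N_k for the number of ground terms of depth ≤ k. A term of depth ≤ k is either a constant or a function symbol applied to arguments of depth ≤ k−1, so N_k = 1 + N_{k-1}^2 + N_{k-1}.
  N_0 = 1
  N_1 = 1 + 1^2 + 1 = 3
  Explicitly: u, cons(u, u), succ(u).
So there are 3 ground terms available for substitution.
The variable y ranges independently over the available ground terms, and distinct assignments produce distinct instances.
Number of ground instances = 3.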